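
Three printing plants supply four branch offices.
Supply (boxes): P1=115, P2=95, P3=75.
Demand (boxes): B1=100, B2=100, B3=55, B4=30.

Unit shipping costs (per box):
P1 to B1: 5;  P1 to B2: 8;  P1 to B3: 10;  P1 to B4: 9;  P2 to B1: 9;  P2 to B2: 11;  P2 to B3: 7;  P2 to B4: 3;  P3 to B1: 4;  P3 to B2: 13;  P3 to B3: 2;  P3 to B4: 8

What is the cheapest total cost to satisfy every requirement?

1675

One minimum-cost allocation:
  P1->B1: 80 × 5 = 400
  P1->B2: 35 × 8 = 280
  P2->B2: 65 × 11 = 715
  P2->B4: 30 × 3 = 90
  P3->B1: 20 × 4 = 80
  P3->B3: 55 × 2 = 110
Total = 400 + 280 + 715 + 90 + 80 + 110 = 1675.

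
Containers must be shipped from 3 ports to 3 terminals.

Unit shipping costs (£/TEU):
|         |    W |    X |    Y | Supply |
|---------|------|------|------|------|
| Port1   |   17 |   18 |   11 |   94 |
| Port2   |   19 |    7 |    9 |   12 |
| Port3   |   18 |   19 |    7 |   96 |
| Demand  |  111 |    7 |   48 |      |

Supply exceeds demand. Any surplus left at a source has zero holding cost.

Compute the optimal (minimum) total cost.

An optimal shipping plan:
  Port1->W: 94 TEU
  Port2->X: 7 TEU
  Port3->W: 17 TEU
  Port3->Y: 48 TEU
Total cost = £2289.
(Supply check: Port1 ships 94; Port2 ships 7; Port3 ships 65.)

2289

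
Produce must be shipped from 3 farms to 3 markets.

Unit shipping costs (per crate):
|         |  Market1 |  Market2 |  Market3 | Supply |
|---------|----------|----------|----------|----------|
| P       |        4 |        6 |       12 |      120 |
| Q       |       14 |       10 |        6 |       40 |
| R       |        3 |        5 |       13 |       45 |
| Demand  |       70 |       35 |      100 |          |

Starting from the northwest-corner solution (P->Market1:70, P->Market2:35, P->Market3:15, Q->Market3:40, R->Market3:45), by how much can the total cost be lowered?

90

Current plan cost = 70·4 + 35·6 + 15·12 + 40·6 + 45·13 = 1495.
Optimal plan:
  P–Market1: 25 × 4 = 100
  P–Market2: 35 × 6 = 210
  P–Market3: 60 × 12 = 720
  Q–Market3: 40 × 6 = 240
  R–Market1: 45 × 3 = 135
Optimal cost = 1405.
Saving = 1495 − 1405 = 90.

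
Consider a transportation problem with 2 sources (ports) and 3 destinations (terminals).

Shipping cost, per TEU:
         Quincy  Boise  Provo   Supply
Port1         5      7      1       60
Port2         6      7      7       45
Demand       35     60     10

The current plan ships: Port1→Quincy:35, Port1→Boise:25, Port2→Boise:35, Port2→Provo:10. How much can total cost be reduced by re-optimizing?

Current plan cost = 35·5 + 25·7 + 35·7 + 10·7 = 665.
Optimal plan:
  Port1->Quincy: 35 TEU
  Port1->Boise: 15 TEU
  Port1->Provo: 10 TEU
  Port2->Boise: 45 TEU
Optimal cost = 605.
Saving = 665 − 605 = 60.

60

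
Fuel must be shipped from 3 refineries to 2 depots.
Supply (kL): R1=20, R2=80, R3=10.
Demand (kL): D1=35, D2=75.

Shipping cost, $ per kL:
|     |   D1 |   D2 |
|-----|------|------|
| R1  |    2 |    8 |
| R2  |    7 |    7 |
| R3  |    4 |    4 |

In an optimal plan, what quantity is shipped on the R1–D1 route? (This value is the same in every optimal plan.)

20

The minimum-cost plan:
  R1→D1: 20 × $2 = $40
  R2→D1: 5 × $7 = $35
  R2→D2: 75 × $7 = $525
  R3→D1: 10 × $4 = $40
Total cost = $640.
So R1→D1 carries 20 kL.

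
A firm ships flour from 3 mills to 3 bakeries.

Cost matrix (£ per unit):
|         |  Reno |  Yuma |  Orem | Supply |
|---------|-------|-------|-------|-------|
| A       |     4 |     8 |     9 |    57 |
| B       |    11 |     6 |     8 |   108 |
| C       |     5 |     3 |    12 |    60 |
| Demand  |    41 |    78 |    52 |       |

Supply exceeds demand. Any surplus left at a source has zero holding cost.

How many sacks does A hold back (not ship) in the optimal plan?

16

An optimal plan:
  A–Reno: 41 sacks
  B–Yuma: 18 sacks
  B–Orem: 52 sacks
  C–Yuma: 60 sacks
Total cost = £868.
A ships 41 of its 57, leaving 16.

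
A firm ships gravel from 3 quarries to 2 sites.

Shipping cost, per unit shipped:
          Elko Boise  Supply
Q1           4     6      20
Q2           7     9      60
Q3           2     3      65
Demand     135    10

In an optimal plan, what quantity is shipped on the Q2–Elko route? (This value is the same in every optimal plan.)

Solving gives:
  Q1->Elko: 20 × 4 = 80
  Q2->Elko: 60 × 7 = 420
  Q3->Elko: 55 × 2 = 110
  Q3->Boise: 10 × 3 = 30
Total cost = 640.
So Q2→Elko carries 60 truckloads.

60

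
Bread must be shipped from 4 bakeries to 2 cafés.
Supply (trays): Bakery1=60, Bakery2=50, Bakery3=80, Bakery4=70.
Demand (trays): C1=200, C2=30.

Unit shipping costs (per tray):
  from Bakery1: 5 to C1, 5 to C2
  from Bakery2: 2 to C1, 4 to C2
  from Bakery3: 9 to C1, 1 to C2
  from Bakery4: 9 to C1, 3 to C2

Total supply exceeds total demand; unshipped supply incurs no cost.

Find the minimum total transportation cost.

1240

An optimal shipping plan:
  Bakery1 to C1: 60 × 5 = 300
  Bakery2 to C1: 50 × 2 = 100
  Bakery3 to C1: 50 × 9 = 450
  Bakery3 to C2: 30 × 1 = 30
  Bakery4 to C1: 40 × 9 = 360
Total = 300 + 100 + 450 + 30 + 360 = 1240.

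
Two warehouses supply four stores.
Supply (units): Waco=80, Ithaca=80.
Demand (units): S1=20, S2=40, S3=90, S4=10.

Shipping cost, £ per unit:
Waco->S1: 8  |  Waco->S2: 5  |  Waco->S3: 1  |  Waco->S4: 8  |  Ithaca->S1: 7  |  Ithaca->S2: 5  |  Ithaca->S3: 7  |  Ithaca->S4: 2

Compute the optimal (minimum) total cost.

510

An optimal shipping plan:
  Waco to S3: 80 × £1 = £80
  Ithaca to S1: 20 × £7 = £140
  Ithaca to S2: 40 × £5 = £200
  Ithaca to S3: 10 × £7 = £70
  Ithaca to S4: 10 × £2 = £20
Total = 80 + 140 + 200 + 70 + 20 = £510.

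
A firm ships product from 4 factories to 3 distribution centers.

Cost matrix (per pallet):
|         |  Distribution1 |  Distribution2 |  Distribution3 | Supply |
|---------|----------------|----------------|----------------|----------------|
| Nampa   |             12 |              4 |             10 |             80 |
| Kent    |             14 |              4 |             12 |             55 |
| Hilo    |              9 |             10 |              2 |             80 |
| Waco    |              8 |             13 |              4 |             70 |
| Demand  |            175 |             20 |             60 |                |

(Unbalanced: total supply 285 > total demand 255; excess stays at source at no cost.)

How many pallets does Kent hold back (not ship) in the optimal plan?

30

Minimum-cost shipments:
  Nampa->Distribution1: 80 × 12 = 960
  Kent->Distribution1: 5 × 14 = 70
  Kent->Distribution2: 20 × 4 = 80
  Hilo->Distribution1: 20 × 9 = 180
  Hilo->Distribution3: 60 × 2 = 120
  Waco->Distribution1: 70 × 8 = 560
Total cost = 1970.
Kent ships 25 of its 55, leaving 30.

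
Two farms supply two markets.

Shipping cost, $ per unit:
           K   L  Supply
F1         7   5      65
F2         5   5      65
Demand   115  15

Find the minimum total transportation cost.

750

An optimal shipping plan:
  F1→K: 50 × $7 = $350
  F1→L: 15 × $5 = $75
  F2→K: 65 × $5 = $325
Total = 350 + 75 + 325 = $750.
(Supply check: F1 ships 65; F2 ships 65.)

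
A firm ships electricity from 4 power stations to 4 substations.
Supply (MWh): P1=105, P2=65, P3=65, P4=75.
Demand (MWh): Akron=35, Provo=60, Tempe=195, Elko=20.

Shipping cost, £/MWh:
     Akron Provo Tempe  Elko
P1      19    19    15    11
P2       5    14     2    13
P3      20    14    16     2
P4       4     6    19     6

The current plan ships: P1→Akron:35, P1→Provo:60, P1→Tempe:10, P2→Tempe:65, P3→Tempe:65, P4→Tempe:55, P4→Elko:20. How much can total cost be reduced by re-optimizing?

Current plan cost = 35·19 + 60·19 + 10·15 + 65·2 + 65·16 + 55·19 + 20·6 = £4290.
Optimal plan:
  P1–Tempe: 105 × £15 = £1575
  P2–Tempe: 65 × £2 = £130
  P3–Provo: 20 × £14 = £280
  P3–Tempe: 25 × £16 = £400
  P3–Elko: 20 × £2 = £40
  P4–Akron: 35 × £4 = £140
  P4–Provo: 40 × £6 = £240
Optimal cost = £2805.
Saving = 4290 − 2805 = £1485.

1485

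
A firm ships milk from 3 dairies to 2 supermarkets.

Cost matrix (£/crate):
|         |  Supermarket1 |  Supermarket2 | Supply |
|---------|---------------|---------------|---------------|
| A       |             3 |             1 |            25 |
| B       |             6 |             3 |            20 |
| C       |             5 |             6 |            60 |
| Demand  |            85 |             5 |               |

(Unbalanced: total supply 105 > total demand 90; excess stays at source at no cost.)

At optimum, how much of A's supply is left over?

An optimal plan:
  A to Supermarket1: 25 crates
  B to Supermarket2: 5 crates
  C to Supermarket1: 60 crates
Total cost = £390.
A ships 25 of its 25, leaving 0.

0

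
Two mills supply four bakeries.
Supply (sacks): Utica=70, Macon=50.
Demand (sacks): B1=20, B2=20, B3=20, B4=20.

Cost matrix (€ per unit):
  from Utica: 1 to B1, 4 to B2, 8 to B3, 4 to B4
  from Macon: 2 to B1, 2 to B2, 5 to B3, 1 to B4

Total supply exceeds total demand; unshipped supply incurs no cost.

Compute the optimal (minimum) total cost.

A cheapest plan:
  Utica–B1: 20 × €1 = €20
  Utica–B2: 10 × €4 = €40
  Macon–B2: 10 × €2 = €20
  Macon–B3: 20 × €5 = €100
  Macon–B4: 20 × €1 = €20
Total = 20 + 40 + 20 + 100 + 20 = €200.

200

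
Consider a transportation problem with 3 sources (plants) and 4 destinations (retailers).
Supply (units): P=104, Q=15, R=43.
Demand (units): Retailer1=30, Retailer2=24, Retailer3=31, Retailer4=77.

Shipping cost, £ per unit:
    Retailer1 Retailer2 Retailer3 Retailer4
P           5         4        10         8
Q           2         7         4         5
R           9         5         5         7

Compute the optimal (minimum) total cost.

A cheapest plan:
  P→Retailer1: 15 × £5 = £75
  P→Retailer2: 24 × £4 = £96
  P→Retailer4: 65 × £8 = £520
  Q→Retailer1: 15 × £2 = £30
  R→Retailer3: 31 × £5 = £155
  R→Retailer4: 12 × £7 = £84
Total = 75 + 96 + 520 + 30 + 155 + 84 = £960.

960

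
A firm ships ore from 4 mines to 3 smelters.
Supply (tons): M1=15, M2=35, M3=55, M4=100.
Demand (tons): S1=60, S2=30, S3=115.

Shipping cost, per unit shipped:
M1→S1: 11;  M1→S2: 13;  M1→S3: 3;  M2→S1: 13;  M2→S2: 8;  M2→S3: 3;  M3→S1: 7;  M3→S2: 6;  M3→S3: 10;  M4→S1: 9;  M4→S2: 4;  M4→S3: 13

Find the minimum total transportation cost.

1490

An optimal shipping plan:
  M1 to S3: 15 × 3 = 45
  M2 to S3: 35 × 3 = 105
  M3 to S3: 55 × 10 = 550
  M4 to S1: 60 × 9 = 540
  M4 to S2: 30 × 4 = 120
  M4 to S3: 10 × 13 = 130
Total = 45 + 105 + 550 + 540 + 120 + 130 = 1490.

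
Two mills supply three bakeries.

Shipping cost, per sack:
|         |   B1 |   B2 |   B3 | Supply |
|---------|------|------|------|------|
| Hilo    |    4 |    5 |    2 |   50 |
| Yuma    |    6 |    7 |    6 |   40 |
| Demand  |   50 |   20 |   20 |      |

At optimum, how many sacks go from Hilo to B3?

The minimum-cost plan:
  Hilo→B1: 10 sacks
  Hilo→B2: 20 sacks
  Hilo→B3: 20 sacks
  Yuma→B1: 40 sacks
Total cost = 420.
So Hilo→B3 carries 20 sacks.

20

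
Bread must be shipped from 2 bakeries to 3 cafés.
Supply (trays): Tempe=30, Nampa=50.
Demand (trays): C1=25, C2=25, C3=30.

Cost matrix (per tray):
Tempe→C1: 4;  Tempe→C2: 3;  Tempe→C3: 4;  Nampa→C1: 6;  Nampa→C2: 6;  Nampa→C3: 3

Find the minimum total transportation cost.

Optimal allocation:
  Tempe→C1: 5 × 4 = 20
  Tempe→C2: 25 × 3 = 75
  Nampa→C1: 20 × 6 = 120
  Nampa→C3: 30 × 3 = 90
Total = 20 + 75 + 120 + 90 = 305.

305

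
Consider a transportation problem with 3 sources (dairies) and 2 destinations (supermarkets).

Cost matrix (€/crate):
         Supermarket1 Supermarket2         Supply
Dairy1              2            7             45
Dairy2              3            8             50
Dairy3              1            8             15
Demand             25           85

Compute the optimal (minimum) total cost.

680

An optimal shipping plan:
  Dairy1 to Supermarket1: 10 × €2 = €20
  Dairy1 to Supermarket2: 35 × €7 = €245
  Dairy2 to Supermarket2: 50 × €8 = €400
  Dairy3 to Supermarket1: 15 × €1 = €15
Total = 20 + 245 + 400 + 15 = €680.
(Supply check: Dairy1 ships 45; Dairy2 ships 50; Dairy3 ships 15.)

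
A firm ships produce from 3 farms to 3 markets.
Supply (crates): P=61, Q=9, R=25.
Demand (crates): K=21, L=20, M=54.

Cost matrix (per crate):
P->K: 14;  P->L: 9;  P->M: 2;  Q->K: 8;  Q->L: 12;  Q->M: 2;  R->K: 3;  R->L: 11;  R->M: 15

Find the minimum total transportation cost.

Optimal allocation:
  P to L: 16 crates
  P to M: 45 crates
  Q to M: 9 crates
  R to K: 21 crates
  R to L: 4 crates
Total cost = 359.
(Supply check: P ships 61; Q ships 9; R ships 25.)

359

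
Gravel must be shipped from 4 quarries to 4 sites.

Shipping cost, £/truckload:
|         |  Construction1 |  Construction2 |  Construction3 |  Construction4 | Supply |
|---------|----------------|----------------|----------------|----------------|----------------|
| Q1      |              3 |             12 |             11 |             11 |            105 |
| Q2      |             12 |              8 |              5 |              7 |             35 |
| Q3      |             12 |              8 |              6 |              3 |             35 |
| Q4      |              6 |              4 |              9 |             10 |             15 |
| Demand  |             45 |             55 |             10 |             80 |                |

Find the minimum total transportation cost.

1225

One minimum-cost allocation:
  Q1→Construction1: 45 × £3 = £135
  Q1→Construction2: 40 × £12 = £480
  Q1→Construction4: 20 × £11 = £220
  Q2→Construction3: 10 × £5 = £50
  Q2→Construction4: 25 × £7 = £175
  Q3→Construction4: 35 × £3 = £105
  Q4→Construction2: 15 × £4 = £60
Total = 135 + 480 + 220 + 50 + 175 + 105 + 60 = £1225.
(Supply check: Q1 ships 105; Q2 ships 35; Q3 ships 35; Q4 ships 15.)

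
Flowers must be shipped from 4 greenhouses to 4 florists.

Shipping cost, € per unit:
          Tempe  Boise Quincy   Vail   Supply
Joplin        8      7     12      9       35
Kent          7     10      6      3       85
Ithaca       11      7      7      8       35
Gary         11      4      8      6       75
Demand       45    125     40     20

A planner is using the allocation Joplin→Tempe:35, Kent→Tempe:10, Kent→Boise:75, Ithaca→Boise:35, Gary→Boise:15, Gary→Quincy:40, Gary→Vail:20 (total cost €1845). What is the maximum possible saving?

560

Current plan cost = 35·8 + 10·7 + 75·10 + 35·7 + 15·4 + 40·8 + 20·6 = €1845.
Optimal plan:
  Joplin–Boise: 35 × €7 = €245
  Kent–Tempe: 45 × €7 = €315
  Kent–Quincy: 20 × €6 = €120
  Kent–Vail: 20 × €3 = €60
  Ithaca–Boise: 15 × €7 = €105
  Ithaca–Quincy: 20 × €7 = €140
  Gary–Boise: 75 × €4 = €300
Optimal cost = €1285.
Saving = 1845 − 1285 = €560.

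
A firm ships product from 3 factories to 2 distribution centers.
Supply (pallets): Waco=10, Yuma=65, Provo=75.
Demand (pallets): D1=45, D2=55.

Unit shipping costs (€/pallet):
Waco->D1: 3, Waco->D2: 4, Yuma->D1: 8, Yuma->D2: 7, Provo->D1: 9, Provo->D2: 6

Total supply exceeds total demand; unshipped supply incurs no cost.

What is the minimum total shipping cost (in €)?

640

One minimum-cost allocation:
  Waco–D1: 10 × €3 = €30
  Yuma–D1: 35 × €8 = €280
  Provo–D2: 55 × €6 = €330
Total = 30 + 280 + 330 = €640.
(Supply check: Waco ships 10; Yuma ships 35; Provo ships 55.)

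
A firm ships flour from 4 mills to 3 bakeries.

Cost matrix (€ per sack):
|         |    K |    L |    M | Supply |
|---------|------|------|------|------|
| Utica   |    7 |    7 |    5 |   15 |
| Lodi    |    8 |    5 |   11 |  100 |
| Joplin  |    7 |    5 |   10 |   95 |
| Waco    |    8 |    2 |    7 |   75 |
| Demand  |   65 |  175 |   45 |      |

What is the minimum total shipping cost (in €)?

1480

An optimal shipping plan:
  Utica->M: 15 × €5 = €75
  Lodi->L: 100 × €5 = €500
  Joplin->K: 65 × €7 = €455
  Joplin->L: 30 × €5 = €150
  Waco->L: 45 × €2 = €90
  Waco->M: 30 × €7 = €210
Total = 75 + 500 + 455 + 150 + 90 + 210 = €1480.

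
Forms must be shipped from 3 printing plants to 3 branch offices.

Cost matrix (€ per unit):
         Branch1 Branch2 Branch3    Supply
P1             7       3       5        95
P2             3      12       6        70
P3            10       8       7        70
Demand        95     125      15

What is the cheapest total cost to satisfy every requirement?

1090

Optimal allocation:
  P1->Branch2: 95 × €3 = €285
  P2->Branch1: 70 × €3 = €210
  P3->Branch1: 25 × €10 = €250
  P3->Branch2: 30 × €8 = €240
  P3->Branch3: 15 × €7 = €105
Total = 285 + 210 + 250 + 240 + 105 = €1090.
(Supply check: P1 ships 95; P2 ships 70; P3 ships 70.)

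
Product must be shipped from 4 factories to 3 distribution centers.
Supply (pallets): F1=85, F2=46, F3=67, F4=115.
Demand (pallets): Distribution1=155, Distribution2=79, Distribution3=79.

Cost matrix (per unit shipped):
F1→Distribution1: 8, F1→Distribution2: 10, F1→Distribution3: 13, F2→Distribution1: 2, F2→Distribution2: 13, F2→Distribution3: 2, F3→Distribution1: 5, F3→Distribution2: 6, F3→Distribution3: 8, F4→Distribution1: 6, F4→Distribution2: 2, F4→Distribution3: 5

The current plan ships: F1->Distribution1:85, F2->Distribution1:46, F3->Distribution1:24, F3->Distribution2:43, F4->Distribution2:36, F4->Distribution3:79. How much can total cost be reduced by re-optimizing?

172

Current plan cost = 85·8 + 46·2 + 24·5 + 43·6 + 36·2 + 79·5 = 1617.
Optimal plan:
  F1 to Distribution1: 85 × 8 = 680
  F2 to Distribution1: 3 × 2 = 6
  F2 to Distribution3: 43 × 2 = 86
  F3 to Distribution1: 67 × 5 = 335
  F4 to Distribution2: 79 × 2 = 158
  F4 to Distribution3: 36 × 5 = 180
Optimal cost = 1445.
Saving = 1617 − 1445 = 172.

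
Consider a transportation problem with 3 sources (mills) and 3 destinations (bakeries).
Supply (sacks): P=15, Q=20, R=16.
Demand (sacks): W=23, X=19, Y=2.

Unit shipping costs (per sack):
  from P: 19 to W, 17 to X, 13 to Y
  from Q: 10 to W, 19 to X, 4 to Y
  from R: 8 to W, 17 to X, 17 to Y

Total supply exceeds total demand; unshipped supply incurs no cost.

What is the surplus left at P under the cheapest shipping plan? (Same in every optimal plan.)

0

Minimum-cost shipments:
  P->X: 15 × 17 = 255
  Q->W: 7 × 10 = 70
  Q->X: 4 × 19 = 76
  Q->Y: 2 × 4 = 8
  R->W: 16 × 8 = 128
Total cost = 537.
P ships 15 of its 15, leaving 0.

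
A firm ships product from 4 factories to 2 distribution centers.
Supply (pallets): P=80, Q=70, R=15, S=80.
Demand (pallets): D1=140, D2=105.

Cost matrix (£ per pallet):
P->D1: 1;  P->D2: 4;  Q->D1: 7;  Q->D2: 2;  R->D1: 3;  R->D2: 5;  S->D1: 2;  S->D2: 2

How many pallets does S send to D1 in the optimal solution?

45

Solving gives:
  P->D1: 80 × £1 = £80
  Q->D2: 70 × £2 = £140
  R->D1: 15 × £3 = £45
  S->D1: 45 × £2 = £90
  S->D2: 35 × £2 = £70
Total cost = £425.
So S→D1 carries 45 pallets.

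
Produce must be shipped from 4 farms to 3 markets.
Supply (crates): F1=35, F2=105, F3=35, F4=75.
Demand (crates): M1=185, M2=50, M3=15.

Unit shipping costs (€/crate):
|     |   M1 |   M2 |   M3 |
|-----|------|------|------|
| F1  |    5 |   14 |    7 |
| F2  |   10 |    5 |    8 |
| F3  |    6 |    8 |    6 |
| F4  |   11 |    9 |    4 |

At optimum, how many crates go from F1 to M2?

Solving gives:
  F1 to M1: 35 × €5 = €175
  F2 to M1: 55 × €10 = €550
  F2 to M2: 50 × €5 = €250
  F3 to M1: 35 × €6 = €210
  F4 to M1: 60 × €11 = €660
  F4 to M3: 15 × €4 = €60
Total cost = €1905.
The route F1→M2 is not used.

0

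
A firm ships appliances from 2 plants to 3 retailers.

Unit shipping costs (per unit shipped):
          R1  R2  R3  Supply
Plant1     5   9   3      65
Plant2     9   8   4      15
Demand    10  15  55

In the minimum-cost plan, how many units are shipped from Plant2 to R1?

0

The minimum-cost plan:
  Plant1–R1: 10 × 5 = 50
  Plant1–R3: 55 × 3 = 165
  Plant2–R2: 15 × 8 = 120
Total cost = 335.
The route Plant2→R1 is not used.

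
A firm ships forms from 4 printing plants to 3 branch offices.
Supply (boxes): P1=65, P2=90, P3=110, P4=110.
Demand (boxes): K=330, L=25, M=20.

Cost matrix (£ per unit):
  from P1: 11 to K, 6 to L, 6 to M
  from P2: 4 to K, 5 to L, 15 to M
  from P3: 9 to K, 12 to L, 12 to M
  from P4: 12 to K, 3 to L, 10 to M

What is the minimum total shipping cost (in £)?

3060

Optimal allocation:
  P1→K: 45 × £11 = £495
  P1→M: 20 × £6 = £120
  P2→K: 90 × £4 = £360
  P3→K: 110 × £9 = £990
  P4→K: 85 × £12 = £1020
  P4→L: 25 × £3 = £75
Total = 495 + 120 + 360 + 990 + 1020 + 75 = £3060.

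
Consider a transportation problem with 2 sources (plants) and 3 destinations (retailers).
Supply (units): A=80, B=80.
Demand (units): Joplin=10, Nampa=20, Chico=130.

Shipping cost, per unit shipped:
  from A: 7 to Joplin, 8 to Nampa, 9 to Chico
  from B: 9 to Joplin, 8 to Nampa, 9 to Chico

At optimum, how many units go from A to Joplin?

The minimum-cost plan:
  A->Joplin: 10 × 7 = 70
  A->Nampa: 20 × 8 = 160
  A->Chico: 50 × 9 = 450
  B->Chico: 80 × 9 = 720
Total cost = 1400.
So A→Joplin carries 10 units.

10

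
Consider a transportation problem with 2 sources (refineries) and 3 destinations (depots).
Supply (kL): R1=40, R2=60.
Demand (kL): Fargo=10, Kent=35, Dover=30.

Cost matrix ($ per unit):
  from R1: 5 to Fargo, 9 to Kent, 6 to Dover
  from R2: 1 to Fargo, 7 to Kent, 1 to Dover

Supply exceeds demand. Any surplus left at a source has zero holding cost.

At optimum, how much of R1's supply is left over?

An optimal plan:
  R1→Kent: 15 × $9 = $135
  R2→Fargo: 10 × $1 = $10
  R2→Kent: 20 × $7 = $140
  R2→Dover: 30 × $1 = $30
Total cost = $315.
R1 ships 15 of its 40, leaving 25.

25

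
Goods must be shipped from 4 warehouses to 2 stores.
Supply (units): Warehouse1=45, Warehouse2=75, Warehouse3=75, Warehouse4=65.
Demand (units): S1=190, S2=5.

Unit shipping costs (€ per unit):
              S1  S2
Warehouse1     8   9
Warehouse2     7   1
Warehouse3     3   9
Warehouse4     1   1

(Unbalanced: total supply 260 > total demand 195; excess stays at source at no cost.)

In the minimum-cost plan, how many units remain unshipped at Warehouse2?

An optimal plan:
  Warehouse2->S1: 50 × €7 = €350
  Warehouse2->S2: 5 × €1 = €5
  Warehouse3->S1: 75 × €3 = €225
  Warehouse4->S1: 65 × €1 = €65
Total cost = €645.
Warehouse2 ships 55 of its 75, leaving 20.

20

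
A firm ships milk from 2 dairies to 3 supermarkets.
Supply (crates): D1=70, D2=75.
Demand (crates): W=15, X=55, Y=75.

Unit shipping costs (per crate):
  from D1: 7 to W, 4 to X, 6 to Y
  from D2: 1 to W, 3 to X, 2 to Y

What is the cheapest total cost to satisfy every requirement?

A cheapest plan:
  D1->X: 55 crates
  D1->Y: 15 crates
  D2->W: 15 crates
  D2->Y: 60 crates
Total cost = 445.
(Supply check: D1 ships 70; D2 ships 75.)

445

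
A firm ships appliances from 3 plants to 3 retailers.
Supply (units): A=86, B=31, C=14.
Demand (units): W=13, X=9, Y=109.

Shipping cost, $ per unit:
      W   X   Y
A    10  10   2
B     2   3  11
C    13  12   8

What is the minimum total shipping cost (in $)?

436

A cheapest plan:
  A→Y: 86 × $2 = $172
  B→W: 13 × $2 = $26
  B→X: 9 × $3 = $27
  B→Y: 9 × $11 = $99
  C→Y: 14 × $8 = $112
Total = 172 + 26 + 27 + 99 + 112 = $436.
(Supply check: A ships 86; B ships 31; C ships 14.)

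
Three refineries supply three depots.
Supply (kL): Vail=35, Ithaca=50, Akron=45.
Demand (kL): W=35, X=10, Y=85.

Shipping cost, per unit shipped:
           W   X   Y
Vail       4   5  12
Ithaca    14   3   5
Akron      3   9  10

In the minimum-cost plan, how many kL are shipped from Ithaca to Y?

50

The minimum-cost plan:
  Vail→W: 25 × 4 = 100
  Vail→X: 10 × 5 = 50
  Ithaca→Y: 50 × 5 = 250
  Akron→W: 10 × 3 = 30
  Akron→Y: 35 × 10 = 350
Total cost = 780.
So Ithaca→Y carries 50 kL.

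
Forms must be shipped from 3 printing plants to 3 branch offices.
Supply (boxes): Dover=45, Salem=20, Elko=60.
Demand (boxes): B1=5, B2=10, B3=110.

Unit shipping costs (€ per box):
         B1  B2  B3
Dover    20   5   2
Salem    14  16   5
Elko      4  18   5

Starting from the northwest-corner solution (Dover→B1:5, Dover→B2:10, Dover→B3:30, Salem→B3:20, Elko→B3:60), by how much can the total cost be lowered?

Current plan cost = 5·20 + 10·5 + 30·2 + 20·5 + 60·5 = €610.
Optimal plan:
  Dover->B2: 10 boxes
  Dover->B3: 35 boxes
  Salem->B3: 20 boxes
  Elko->B1: 5 boxes
  Elko->B3: 55 boxes
Optimal cost = €515.
Saving = 610 − 515 = €95.

95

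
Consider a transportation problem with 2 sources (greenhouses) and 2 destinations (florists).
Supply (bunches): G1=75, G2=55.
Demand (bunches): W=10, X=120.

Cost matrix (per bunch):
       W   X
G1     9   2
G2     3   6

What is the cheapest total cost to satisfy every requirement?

Optimal allocation:
  G1→X: 75 × 2 = 150
  G2→W: 10 × 3 = 30
  G2→X: 45 × 6 = 270
Total = 150 + 30 + 270 = 450.
(Supply check: G1 ships 75; G2 ships 55.)

450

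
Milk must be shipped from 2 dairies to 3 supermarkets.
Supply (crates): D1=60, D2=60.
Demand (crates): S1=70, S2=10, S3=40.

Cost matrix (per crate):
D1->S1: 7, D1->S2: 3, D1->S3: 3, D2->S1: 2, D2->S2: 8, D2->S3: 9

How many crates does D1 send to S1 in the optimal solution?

10

The minimum-cost plan:
  D1 to S1: 10 × 7 = 70
  D1 to S2: 10 × 3 = 30
  D1 to S3: 40 × 3 = 120
  D2 to S1: 60 × 2 = 120
Total cost = 340.
So D1→S1 carries 10 crates.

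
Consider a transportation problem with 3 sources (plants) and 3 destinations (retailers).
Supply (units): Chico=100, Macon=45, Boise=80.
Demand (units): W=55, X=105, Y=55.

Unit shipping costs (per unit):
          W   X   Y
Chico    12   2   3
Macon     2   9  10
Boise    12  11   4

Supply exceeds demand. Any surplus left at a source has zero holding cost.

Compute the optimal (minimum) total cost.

685

A cheapest plan:
  Chico→X: 100 × 2 = 200
  Macon→W: 45 × 2 = 90
  Boise→W: 10 × 12 = 120
  Boise→X: 5 × 11 = 55
  Boise→Y: 55 × 4 = 220
Total = 200 + 90 + 120 + 55 + 220 = 685.
(Supply check: Chico ships 100; Macon ships 45; Boise ships 70.)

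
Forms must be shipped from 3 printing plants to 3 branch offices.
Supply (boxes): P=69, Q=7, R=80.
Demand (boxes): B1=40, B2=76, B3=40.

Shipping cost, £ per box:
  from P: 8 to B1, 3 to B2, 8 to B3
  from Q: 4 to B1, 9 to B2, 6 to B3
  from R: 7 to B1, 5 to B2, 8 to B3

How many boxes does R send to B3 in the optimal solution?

40

Solving gives:
  P–B2: 69 × £3 = £207
  Q–B1: 7 × £4 = £28
  R–B1: 33 × £7 = £231
  R–B2: 7 × £5 = £35
  R–B3: 40 × £8 = £320
Total cost = £821.
So R→B3 carries 40 boxes.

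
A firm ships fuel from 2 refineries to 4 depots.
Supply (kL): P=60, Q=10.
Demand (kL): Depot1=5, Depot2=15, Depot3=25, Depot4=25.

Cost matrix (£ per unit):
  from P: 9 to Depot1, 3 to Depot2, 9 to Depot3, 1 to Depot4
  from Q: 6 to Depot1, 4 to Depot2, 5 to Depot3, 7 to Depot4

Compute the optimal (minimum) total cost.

Optimal allocation:
  P->Depot1: 5 × £9 = £45
  P->Depot2: 15 × £3 = £45
  P->Depot3: 15 × £9 = £135
  P->Depot4: 25 × £1 = £25
  Q->Depot3: 10 × £5 = £50
Total = 45 + 45 + 135 + 25 + 50 = £300.

300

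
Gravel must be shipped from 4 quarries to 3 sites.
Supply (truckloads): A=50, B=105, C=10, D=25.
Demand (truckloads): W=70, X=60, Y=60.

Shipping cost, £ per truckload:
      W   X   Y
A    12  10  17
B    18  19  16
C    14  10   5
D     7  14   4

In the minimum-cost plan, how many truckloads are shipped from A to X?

Optimal shipments:
  A–X: 50 × £10 = £500
  B–W: 70 × £18 = £1260
  B–X: 10 × £19 = £190
  B–Y: 25 × £16 = £400
  C–Y: 10 × £5 = £50
  D–Y: 25 × £4 = £100
Total cost = £2500.
So A→X carries 50 truckloads.

50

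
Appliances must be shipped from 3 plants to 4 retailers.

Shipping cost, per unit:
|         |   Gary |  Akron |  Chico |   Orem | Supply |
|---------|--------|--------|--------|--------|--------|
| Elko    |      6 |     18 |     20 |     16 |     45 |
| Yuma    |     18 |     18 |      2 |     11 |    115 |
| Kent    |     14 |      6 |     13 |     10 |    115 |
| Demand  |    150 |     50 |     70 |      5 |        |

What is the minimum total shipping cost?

2395

Optimal allocation:
  Elko→Gary: 45 × 6 = 270
  Yuma→Gary: 40 × 18 = 720
  Yuma→Chico: 70 × 2 = 140
  Yuma→Orem: 5 × 11 = 55
  Kent→Gary: 65 × 14 = 910
  Kent→Akron: 50 × 6 = 300
Total = 270 + 720 + 140 + 55 + 910 + 300 = 2395.
(Supply check: Elko ships 45; Yuma ships 115; Kent ships 115.)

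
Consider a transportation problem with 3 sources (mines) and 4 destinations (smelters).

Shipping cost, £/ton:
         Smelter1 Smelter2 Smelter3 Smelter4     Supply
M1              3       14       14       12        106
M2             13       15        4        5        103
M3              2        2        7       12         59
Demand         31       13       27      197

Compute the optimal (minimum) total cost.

One minimum-cost allocation:
  M1->Smelter1: 12 tons
  M1->Smelter4: 94 tons
  M2->Smelter4: 103 tons
  M3->Smelter1: 19 tons
  M3->Smelter2: 13 tons
  M3->Smelter3: 27 tons
Total cost = £1932.

1932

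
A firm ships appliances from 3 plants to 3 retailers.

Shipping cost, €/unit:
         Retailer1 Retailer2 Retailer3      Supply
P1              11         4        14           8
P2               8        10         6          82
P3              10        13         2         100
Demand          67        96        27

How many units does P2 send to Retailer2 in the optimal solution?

82

Optimal shipments:
  P1 to Retailer2: 8 × €4 = €32
  P2 to Retailer2: 82 × €10 = €820
  P3 to Retailer1: 67 × €10 = €670
  P3 to Retailer2: 6 × €13 = €78
  P3 to Retailer3: 27 × €2 = €54
Total cost = €1654.
So P2→Retailer2 carries 82 units.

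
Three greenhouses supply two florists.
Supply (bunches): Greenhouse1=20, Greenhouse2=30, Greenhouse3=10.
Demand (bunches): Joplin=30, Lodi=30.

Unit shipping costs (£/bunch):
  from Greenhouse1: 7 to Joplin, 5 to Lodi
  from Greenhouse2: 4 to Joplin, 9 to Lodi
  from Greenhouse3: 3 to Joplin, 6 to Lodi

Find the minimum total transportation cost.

280

An optimal shipping plan:
  Greenhouse1–Lodi: 20 × £5 = £100
  Greenhouse2–Joplin: 30 × £4 = £120
  Greenhouse3–Lodi: 10 × £6 = £60
Total = 100 + 120 + 60 = £280.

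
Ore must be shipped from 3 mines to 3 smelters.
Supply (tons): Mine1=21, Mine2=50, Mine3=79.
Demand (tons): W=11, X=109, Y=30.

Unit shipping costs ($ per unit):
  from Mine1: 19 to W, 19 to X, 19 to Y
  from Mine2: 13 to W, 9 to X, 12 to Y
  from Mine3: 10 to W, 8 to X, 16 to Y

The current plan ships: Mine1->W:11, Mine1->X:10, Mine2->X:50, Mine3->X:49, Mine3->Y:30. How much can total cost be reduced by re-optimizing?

191

Current plan cost = 11·19 + 10·19 + 50·9 + 49·8 + 30·16 = $1721.
Optimal plan:
  Mine1–Y: 21 × $19 = $399
  Mine2–X: 41 × $9 = $369
  Mine2–Y: 9 × $12 = $108
  Mine3–W: 11 × $10 = $110
  Mine3–X: 68 × $8 = $544
Optimal cost = $1530.
Saving = 1721 − 1530 = $191.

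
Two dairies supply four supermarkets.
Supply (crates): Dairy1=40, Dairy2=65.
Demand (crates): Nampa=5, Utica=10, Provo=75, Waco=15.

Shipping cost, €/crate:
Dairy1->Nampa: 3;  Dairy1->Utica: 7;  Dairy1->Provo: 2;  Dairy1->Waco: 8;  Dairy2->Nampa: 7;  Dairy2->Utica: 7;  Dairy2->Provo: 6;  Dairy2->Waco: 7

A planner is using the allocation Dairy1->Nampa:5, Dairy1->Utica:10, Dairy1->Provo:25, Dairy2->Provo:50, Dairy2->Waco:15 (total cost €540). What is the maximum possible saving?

40

Current plan cost = 5·3 + 10·7 + 25·2 + 50·6 + 15·7 = €540.
Optimal plan:
  Dairy1→Nampa: 5 × €3 = €15
  Dairy1→Provo: 35 × €2 = €70
  Dairy2→Utica: 10 × €7 = €70
  Dairy2→Provo: 40 × €6 = €240
  Dairy2→Waco: 15 × €7 = €105
Optimal cost = €500.
Saving = 540 − 500 = €40.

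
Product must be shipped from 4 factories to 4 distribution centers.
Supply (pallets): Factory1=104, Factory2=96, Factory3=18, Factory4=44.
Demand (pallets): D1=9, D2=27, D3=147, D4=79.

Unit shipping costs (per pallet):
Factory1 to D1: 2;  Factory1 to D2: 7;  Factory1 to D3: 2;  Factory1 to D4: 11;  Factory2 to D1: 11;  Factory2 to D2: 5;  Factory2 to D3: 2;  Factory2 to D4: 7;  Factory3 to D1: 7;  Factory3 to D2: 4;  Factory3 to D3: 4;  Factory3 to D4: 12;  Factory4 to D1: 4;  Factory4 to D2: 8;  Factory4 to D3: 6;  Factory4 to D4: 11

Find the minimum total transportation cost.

One minimum-cost allocation:
  Factory1 to D3: 104 × 2 = 208
  Factory2 to D3: 17 × 2 = 34
  Factory2 to D4: 79 × 7 = 553
  Factory3 to D2: 18 × 4 = 72
  Factory4 to D1: 9 × 4 = 36
  Factory4 to D2: 9 × 8 = 72
  Factory4 to D3: 26 × 6 = 156
Total = 208 + 34 + 553 + 72 + 36 + 72 + 156 = 1131.
(Supply check: Factory1 ships 104; Factory2 ships 96; Factory3 ships 18; Factory4 ships 44.)

1131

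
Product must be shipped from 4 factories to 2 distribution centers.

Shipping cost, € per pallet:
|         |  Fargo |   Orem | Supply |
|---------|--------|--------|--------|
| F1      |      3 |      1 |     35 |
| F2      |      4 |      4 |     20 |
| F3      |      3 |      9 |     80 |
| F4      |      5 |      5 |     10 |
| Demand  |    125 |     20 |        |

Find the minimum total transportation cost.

One minimum-cost allocation:
  F1–Fargo: 15 pallets
  F1–Orem: 20 pallets
  F2–Fargo: 20 pallets
  F3–Fargo: 80 pallets
  F4–Fargo: 10 pallets
Total cost = €435.

435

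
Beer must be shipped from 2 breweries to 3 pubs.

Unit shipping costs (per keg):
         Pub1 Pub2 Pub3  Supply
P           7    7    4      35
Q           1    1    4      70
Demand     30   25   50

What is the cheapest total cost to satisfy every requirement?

A cheapest plan:
  P to Pub3: 35 × 4 = 140
  Q to Pub1: 30 × 1 = 30
  Q to Pub2: 25 × 1 = 25
  Q to Pub3: 15 × 4 = 60
Total = 140 + 30 + 25 + 60 = 255.
(Supply check: P ships 35; Q ships 70.)

255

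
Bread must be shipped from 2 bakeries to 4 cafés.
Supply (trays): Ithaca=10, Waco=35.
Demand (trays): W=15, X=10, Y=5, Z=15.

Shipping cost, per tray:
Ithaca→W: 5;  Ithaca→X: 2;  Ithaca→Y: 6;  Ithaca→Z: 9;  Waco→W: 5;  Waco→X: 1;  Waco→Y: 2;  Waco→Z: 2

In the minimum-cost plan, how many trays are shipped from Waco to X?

10

The minimum-cost plan:
  Ithaca to W: 10 × 5 = 50
  Waco to W: 5 × 5 = 25
  Waco to X: 10 × 1 = 10
  Waco to Y: 5 × 2 = 10
  Waco to Z: 15 × 2 = 30
Total cost = 125.
So Waco→X carries 10 trays.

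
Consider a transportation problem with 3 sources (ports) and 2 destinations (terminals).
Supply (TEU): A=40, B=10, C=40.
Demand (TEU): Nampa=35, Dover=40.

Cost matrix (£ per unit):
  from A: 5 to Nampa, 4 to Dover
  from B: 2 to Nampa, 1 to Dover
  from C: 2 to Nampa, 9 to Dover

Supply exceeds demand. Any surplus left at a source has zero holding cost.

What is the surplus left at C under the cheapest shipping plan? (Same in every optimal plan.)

5

An optimal plan:
  A to Dover: 30 TEU
  B to Dover: 10 TEU
  C to Nampa: 35 TEU
Total cost = £200.
C ships 35 of its 40, leaving 5.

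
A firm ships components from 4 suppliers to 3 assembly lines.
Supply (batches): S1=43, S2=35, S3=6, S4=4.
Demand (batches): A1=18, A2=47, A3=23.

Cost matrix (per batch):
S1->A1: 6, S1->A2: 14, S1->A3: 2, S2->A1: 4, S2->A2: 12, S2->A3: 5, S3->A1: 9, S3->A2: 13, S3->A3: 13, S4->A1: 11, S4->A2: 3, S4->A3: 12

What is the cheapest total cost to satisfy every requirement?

692

Optimal allocation:
  S1→A2: 20 batches
  S1→A3: 23 batches
  S2→A1: 18 batches
  S2→A2: 17 batches
  S3→A2: 6 batches
  S4→A2: 4 batches
Total cost = 692.
(Supply check: S1 ships 43; S2 ships 35; S3 ships 6; S4 ships 4.)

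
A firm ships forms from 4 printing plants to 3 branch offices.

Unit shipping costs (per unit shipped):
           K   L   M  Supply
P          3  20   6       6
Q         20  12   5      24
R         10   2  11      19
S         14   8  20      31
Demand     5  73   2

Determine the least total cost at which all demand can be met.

One minimum-cost allocation:
  P->K: 5 × 3 = 15
  P->M: 1 × 6 = 6
  Q->L: 23 × 12 = 276
  Q->M: 1 × 5 = 5
  R->L: 19 × 2 = 38
  S->L: 31 × 8 = 248
Total = 15 + 6 + 276 + 5 + 38 + 248 = 588.
(Supply check: P ships 6; Q ships 24; R ships 19; S ships 31.)

588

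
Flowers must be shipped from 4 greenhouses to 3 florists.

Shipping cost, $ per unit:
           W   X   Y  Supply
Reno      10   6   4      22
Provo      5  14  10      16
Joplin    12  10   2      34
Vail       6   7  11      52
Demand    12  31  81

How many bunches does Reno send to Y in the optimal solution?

22

Solving gives:
  Reno->Y: 22 bunches
  Provo->Y: 16 bunches
  Joplin->Y: 34 bunches
  Vail->W: 12 bunches
  Vail->X: 31 bunches
  Vail->Y: 9 bunches
Total cost = $704.
So Reno→Y carries 22 bunches.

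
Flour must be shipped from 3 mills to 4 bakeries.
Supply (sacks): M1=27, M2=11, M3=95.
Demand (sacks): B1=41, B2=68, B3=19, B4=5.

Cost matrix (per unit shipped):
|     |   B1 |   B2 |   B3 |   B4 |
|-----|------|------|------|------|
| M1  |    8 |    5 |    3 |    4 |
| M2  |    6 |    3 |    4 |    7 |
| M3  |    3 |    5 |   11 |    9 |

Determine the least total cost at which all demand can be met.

An optimal shipping plan:
  M1 to B2: 3 sacks
  M1 to B3: 19 sacks
  M1 to B4: 5 sacks
  M2 to B2: 11 sacks
  M3 to B1: 41 sacks
  M3 to B2: 54 sacks
Total cost = 518.
(Supply check: M1 ships 27; M2 ships 11; M3 ships 95.)

518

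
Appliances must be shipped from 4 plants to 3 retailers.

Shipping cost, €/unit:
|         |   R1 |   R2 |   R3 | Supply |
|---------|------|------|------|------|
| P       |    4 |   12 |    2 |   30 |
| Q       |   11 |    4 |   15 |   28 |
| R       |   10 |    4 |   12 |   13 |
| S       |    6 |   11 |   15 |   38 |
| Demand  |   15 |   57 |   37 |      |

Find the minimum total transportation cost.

595

Optimal allocation:
  P->R3: 30 × €2 = €60
  Q->R2: 28 × €4 = €112
  R->R2: 13 × €4 = €52
  S->R1: 15 × €6 = €90
  S->R2: 16 × €11 = €176
  S->R3: 7 × €15 = €105
Total = 60 + 112 + 52 + 90 + 176 + 105 = €595.
(Supply check: P ships 30; Q ships 28; R ships 13; S ships 38.)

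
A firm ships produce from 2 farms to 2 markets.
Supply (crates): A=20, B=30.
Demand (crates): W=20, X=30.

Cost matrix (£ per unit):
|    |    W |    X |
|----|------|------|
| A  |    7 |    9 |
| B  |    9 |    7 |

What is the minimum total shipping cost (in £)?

350

A cheapest plan:
  A to W: 20 crates
  B to X: 30 crates
Total cost = £350.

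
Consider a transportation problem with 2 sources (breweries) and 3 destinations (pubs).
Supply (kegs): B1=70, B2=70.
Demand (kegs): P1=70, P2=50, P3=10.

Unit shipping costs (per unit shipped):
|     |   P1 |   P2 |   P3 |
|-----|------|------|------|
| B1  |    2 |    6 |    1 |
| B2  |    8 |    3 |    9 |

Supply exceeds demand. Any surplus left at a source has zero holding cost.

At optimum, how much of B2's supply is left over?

10

Minimum-cost shipments:
  B1 to P1: 60 × 2 = 120
  B1 to P3: 10 × 1 = 10
  B2 to P1: 10 × 8 = 80
  B2 to P2: 50 × 3 = 150
Total cost = 360.
B2 ships 60 of its 70, leaving 10.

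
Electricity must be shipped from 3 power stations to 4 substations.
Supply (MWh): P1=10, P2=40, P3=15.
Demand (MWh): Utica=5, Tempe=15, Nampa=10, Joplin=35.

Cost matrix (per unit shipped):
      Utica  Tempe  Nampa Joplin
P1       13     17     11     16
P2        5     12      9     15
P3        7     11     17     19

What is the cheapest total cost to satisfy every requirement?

An optimal shipping plan:
  P1 to Joplin: 10 × 16 = 160
  P2 to Utica: 5 × 5 = 25
  P2 to Nampa: 10 × 9 = 90
  P2 to Joplin: 25 × 15 = 375
  P3 to Tempe: 15 × 11 = 165
Total = 160 + 25 + 90 + 375 + 165 = 815.

815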